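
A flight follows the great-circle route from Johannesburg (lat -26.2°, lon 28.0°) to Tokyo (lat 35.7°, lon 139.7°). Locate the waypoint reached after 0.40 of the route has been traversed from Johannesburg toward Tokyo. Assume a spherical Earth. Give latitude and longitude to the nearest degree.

Write both endpoints as unit vectors p₁, p₂ with components (cos φ cos λ, cos φ sin λ, sin φ).
The central angle between the endpoints is δ = arccos(p₁·p₂) ≈ 2.126 rad (121.8°).
Interpolate at f = 0.40 with slerp weights a = sin((1−f)δ)/sin δ ≈ 1.126, b = sin(fδ)/sin δ ≈ 0.884.
p = a·p₁ + b·p₂ ≈ (0.344, 0.939, 0.019); φ = arcsin(p_z) ≈ 1.09°, λ = atan2(p_y, p_x) ≈ 69.86°.

≈ lat 1°, lon 70°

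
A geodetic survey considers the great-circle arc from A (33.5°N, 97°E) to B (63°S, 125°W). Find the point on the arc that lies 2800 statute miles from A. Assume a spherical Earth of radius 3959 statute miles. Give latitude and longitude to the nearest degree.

≈ (3°S, 115°E)

The haversine formula gives a central angle δ ≈ 2.455 rad (140.6°) between the endpoints. The total great-circle distance is δ·R ≈ 2.455 × 3959 ≈ 9718 mi, so the target fraction is f = 2800/9718 ≈ 0.288.
Interpolate at f ≈ 0.288 with slerp weights a = sin((1−f)δ)/sin δ ≈ 1.552, b = sin(fδ)/sin δ ≈ 1.024.
p = a·p₁ + b·p₂ ≈ (-0.424, 0.904, -0.056); φ = arcsin(p_z) ≈ -3.21°, λ = atan2(p_y, p_x) ≈ 115.16°.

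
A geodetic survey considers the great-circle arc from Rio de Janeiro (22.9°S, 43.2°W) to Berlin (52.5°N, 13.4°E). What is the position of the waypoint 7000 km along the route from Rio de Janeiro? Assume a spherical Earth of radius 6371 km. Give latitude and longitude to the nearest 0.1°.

From cos δ = sin φ₁ sin φ₂ + cos φ₁ cos φ₂ cos Δλ, the central angle is δ ≈ 1.571 rad (90.0°). The total great-circle distance is δ·R ≈ 1.571 × 6371 ≈ 10008 km, so the target fraction is f = 7000/10008 ≈ 0.699.
Interpolate at f ≈ 0.699 with slerp weights a = sin((1−f)δ)/sin δ ≈ 0.455, b = sin(fδ)/sin δ ≈ 0.891.
p = a·p₁ + b·p₂ ≈ (0.833, -0.161, 0.530); φ = arcsin(p_z) ≈ 31.98°, λ = atan2(p_y, p_x) ≈ -10.95°.

≈ 32.0°N, 10.9°W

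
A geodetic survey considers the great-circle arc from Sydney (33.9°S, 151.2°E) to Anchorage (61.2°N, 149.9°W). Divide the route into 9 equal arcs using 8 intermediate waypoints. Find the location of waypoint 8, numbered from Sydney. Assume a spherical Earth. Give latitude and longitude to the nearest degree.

From cos δ = sin φ₁ sin φ₂ + cos φ₁ cos φ₂ cos Δλ, the central angle is δ ≈ 1.857 rad (106.4°).
Interpolate at f = 8/9 with slerp weights a = sin((1−f)δ)/sin δ ≈ 0.214, b = sin(fδ)/sin δ ≈ 1.039.
p = a·p₁ + b·p₂ ≈ (-0.588, -0.166, 0.791); φ = arcsin(p_z) ≈ 52.32°, λ = atan2(p_y, p_x) ≈ -164.28°.

≈ 52°N, 164°W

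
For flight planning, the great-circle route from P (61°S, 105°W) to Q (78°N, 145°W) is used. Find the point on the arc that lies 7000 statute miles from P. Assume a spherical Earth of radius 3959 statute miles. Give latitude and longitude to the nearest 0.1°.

≈ (39.5°N, 120.7°W)

Convert each endpoint to a unit vector on the sphere (x = cos φ cos λ, y = cos φ sin λ, z = sin φ).
The central angle between the endpoints is δ = arccos(p₁·p₂) ≈ 2.463 rad (141.1°). The total great-circle distance is δ·R ≈ 2.463 × 3959 ≈ 9750 mi, so the target fraction is f = 7000/9750 ≈ 0.718.
Interpolate at f ≈ 0.718 with slerp weights a = sin((1−f)δ)/sin δ ≈ 1.019, b = sin(fδ)/sin δ ≈ 1.562.
p = a·p₁ + b·p₂ ≈ (-0.394, -0.664, 0.636); φ = arcsin(p_z) ≈ 39.49°, λ = atan2(p_y, p_x) ≈ -120.69°.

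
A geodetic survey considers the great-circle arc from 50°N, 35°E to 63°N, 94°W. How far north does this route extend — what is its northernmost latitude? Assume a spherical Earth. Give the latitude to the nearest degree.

The great circle lies in the plane with unit normal n̂ = (p₁ × p₂)/|p₁ × p₂|.
Here n̂_z ≈ -0.262; the vertex latitude is φ_max = arccos|n̂_z| ≈ 74.8°.
Check via Clairaut: cos φ_max = |cos φ₁| · sin C = cos(50.0°)·sin(24.0°) ≈ 0.262, again giving ≈ 74.8°.

≈ 75°N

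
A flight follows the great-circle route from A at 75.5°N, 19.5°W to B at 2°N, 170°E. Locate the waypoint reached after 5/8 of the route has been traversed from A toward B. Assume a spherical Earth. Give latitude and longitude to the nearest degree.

Write both endpoints as unit vectors p₁, p₂ with components (cos φ cos λ, cos φ sin λ, sin φ).
The central angle between the endpoints is δ = arccos(p₁·p₂) ≈ 1.785 rad (102.3°).
Interpolate at f = 5/8 with slerp weights a = sin((1−f)δ)/sin δ ≈ 0.635, b = sin(fδ)/sin δ ≈ 0.919.
p = a·p₁ + b·p₂ ≈ (-0.755, 0.106, 0.647); φ = arcsin(p_z) ≈ 40.32°, λ = atan2(p_y, p_x) ≈ 171.97°.

≈ 40°N, 172°E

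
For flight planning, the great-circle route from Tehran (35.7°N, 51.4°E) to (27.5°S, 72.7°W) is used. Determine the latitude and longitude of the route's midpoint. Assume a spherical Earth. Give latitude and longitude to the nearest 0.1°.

≈ (8.7°N, 15.4°W)

Write both endpoints as unit vectors p₁, p₂ with components (cos φ cos λ, cos φ sin λ, sin φ).
The central angle between the endpoints is δ = arccos(p₁·p₂) ≈ 2.309 rad (132.3°).
Interpolate at f = 1/2 with slerp weights a = sin((1−f)δ)/sin δ ≈ 1.237, b = sin(fδ)/sin δ ≈ 1.237.
p = a·p₁ + b·p₂ ≈ (0.953, -0.263, 0.151); φ = arcsin(p_z) ≈ 8.67°, λ = atan2(p_y, p_x) ≈ -15.40°.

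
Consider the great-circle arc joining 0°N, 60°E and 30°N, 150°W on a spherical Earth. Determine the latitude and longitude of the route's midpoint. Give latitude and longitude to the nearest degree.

The haversine formula gives a central angle δ ≈ 2.419 rad (138.6°) between the endpoints.
Interpolate at f = 1/2 with slerp weights a = sin((1−f)δ)/sin δ ≈ 1.414, b = sin(fδ)/sin δ ≈ 1.414.
p = a·p₁ + b·p₂ ≈ (-0.354, 0.612, 0.707); φ = arcsin(p_z) ≈ 45.00°, λ = atan2(p_y, p_x) ≈ 120.00°.

≈ 45°N, 120°E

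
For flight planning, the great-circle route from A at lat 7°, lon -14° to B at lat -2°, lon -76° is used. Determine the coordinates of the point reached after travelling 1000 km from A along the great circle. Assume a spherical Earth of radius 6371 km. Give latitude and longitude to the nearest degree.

≈ lat 6°, lon -23°

From cos δ = sin φ₁ sin φ₂ + cos φ₁ cos φ₂ cos Δλ, the central angle is δ ≈ 1.091 rad (62.5°). The total great-circle distance is δ·R ≈ 1.091 × 6371 ≈ 6952 km, so the target fraction is f = 1000/6952 ≈ 0.144.
Interpolate at f ≈ 0.144 with slerp weights a = sin((1−f)δ)/sin δ ≈ 0.906, b = sin(fδ)/sin δ ≈ 0.176.
p = a·p₁ + b·p₂ ≈ (0.916, -0.389, 0.104); φ = arcsin(p_z) ≈ 5.99°, λ = atan2(p_y, p_x) ≈ -22.99°.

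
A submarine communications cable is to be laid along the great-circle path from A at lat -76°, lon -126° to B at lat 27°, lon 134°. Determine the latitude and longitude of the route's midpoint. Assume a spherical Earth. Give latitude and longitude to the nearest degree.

≈ lat -30°, lon 150°

Write both endpoints as unit vectors p₁, p₂ with components (cos φ cos λ, cos φ sin λ, sin φ).
The central angle between the endpoints is δ = arccos(p₁·p₂) ≈ 2.069 rad (118.6°).
Interpolate at f = 1/2 with slerp weights a = sin((1−f)δ)/sin δ ≈ 0.979, b = sin(fδ)/sin δ ≈ 0.979.
p = a·p₁ + b·p₂ ≈ (-0.745, 0.436, -0.505); φ = arcsin(p_z) ≈ -30.35°, λ = atan2(p_y, p_x) ≈ 149.68°.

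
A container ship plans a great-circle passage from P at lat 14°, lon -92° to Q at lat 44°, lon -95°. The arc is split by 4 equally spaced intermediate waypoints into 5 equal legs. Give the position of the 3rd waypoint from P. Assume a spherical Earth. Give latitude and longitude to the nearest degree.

Write both endpoints as unit vectors p₁, p₂ with components (cos φ cos λ, cos φ sin λ, sin φ).
The central angle between the endpoints is δ = arccos(p₁·p₂) ≈ 0.526 rad (30.1°).
Interpolate at f = 3/5 with slerp weights a = sin((1−f)δ)/sin δ ≈ 0.416, b = sin(fδ)/sin δ ≈ 0.618.
p = a·p₁ + b·p₂ ≈ (-0.053, -0.846, 0.530); φ = arcsin(p_z) ≈ 32.01°, λ = atan2(p_y, p_x) ≈ -93.57°.

≈ lat 32°, lon -94°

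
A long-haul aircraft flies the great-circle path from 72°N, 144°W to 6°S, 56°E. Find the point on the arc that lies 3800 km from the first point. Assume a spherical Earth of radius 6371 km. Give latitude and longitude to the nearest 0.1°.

Write both endpoints as unit vectors p₁, p₂ with components (cos φ cos λ, cos φ sin λ, sin φ).
The central angle between the endpoints is δ = arccos(p₁·p₂) ≈ 1.969 rad (112.8°). The total great-circle distance is δ·R ≈ 1.969 × 6371 ≈ 12548 km, so the target fraction is f = 3800/12548 ≈ 0.303.
Interpolate at f ≈ 0.303 with slerp weights a = sin((1−f)δ)/sin δ ≈ 1.064, b = sin(fδ)/sin δ ≈ 0.610.
p = a·p₁ + b·p₂ ≈ (0.073, 0.309, 0.948); φ = arcsin(p_z) ≈ 71.47°, λ = atan2(p_y, p_x) ≈ 76.72°.

≈ 71.5°N, 76.7°E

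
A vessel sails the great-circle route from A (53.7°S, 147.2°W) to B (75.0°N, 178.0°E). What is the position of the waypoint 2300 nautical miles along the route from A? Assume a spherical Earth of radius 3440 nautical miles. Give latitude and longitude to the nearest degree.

Write both endpoints as unit vectors p₁, p₂ with components (cos φ cos λ, cos φ sin λ, sin φ).
The central angle between the endpoints is δ = arccos(p₁·p₂) ≈ 2.282 rad (130.7°). The total great-circle distance is δ·R ≈ 2.282 × 3440 ≈ 7850 nmi, so the target fraction is f = 2300/7850 ≈ 0.293.
Interpolate at f ≈ 0.293 with slerp weights a = sin((1−f)δ)/sin δ ≈ 1.319, b = sin(fδ)/sin δ ≈ 0.818.
p = a·p₁ + b·p₂ ≈ (-0.868, -0.416, -0.272); φ = arcsin(p_z) ≈ -15.81°, λ = atan2(p_y, p_x) ≈ -154.42°.

≈ (16°S, 154°W)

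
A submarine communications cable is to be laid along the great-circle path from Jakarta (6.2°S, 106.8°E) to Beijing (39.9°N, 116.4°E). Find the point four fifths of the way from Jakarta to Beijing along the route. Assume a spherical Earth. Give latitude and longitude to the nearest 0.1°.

≈ (30.7°N, 113.9°E)

From cos δ = sin φ₁ sin φ₂ + cos φ₁ cos φ₂ cos Δλ, the central angle is δ ≈ 0.819 rad (46.9°).
Interpolate at f = 4/5 with slerp weights a = sin((1−f)δ)/sin δ ≈ 0.223, b = sin(fδ)/sin δ ≈ 0.834.
p = a·p₁ + b·p₂ ≈ (-0.349, 0.786, 0.511); φ = arcsin(p_z) ≈ 30.73°, λ = atan2(p_y, p_x) ≈ 113.93°.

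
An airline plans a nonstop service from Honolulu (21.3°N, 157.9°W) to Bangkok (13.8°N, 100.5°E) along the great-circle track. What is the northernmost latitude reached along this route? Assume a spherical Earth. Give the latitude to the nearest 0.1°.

≈ 27.1°N

The great circle lies in the plane with unit normal n̂ = (p₁ × p₂)/|p₁ × p₂|.
Here n̂_z ≈ -0.890; the vertex latitude is φ_max = arccos|n̂_z| ≈ 27.1°.
Check via Clairaut: cos φ_max = |cos φ₁| · sin C = cos(21.3°)·sin(72.9°) ≈ 0.890, again giving ≈ 27.1°.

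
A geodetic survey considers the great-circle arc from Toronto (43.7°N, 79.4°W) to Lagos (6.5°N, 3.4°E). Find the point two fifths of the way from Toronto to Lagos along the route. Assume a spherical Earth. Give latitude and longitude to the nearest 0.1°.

Convert each endpoint to a unit vector on the sphere (x = cos φ cos λ, y = cos φ sin λ, z = sin φ).
The central angle between the endpoints is δ = arccos(p₁·p₂) ≈ 1.402 rad (80.3°).
Interpolate at f = 2/5 with slerp weights a = sin((1−f)δ)/sin δ ≈ 0.756, b = sin(fδ)/sin δ ≈ 0.539.
p = a·p₁ + b·p₂ ≈ (0.636, -0.506, 0.583); φ = arcsin(p_z) ≈ 35.69°, λ = atan2(p_y, p_x) ≈ -38.50°.

≈ 35.7°N, 38.5°W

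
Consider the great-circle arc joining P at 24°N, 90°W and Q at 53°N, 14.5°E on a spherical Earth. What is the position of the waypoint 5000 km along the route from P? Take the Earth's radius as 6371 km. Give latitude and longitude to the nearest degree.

Convert each endpoint to a unit vector on the sphere (x = cos φ cos λ, y = cos φ sin λ, z = sin φ).
The central angle between the endpoints is δ = arccos(p₁·p₂) ≈ 1.383 rad (79.2°). The total great-circle distance is δ·R ≈ 1.383 × 6371 ≈ 8808 km, so the target fraction is f = 5000/8808 ≈ 0.568.
Interpolate at f ≈ 0.568 with slerp weights a = sin((1−f)δ)/sin δ ≈ 0.573, b = sin(fδ)/sin δ ≈ 0.719.
p = a·p₁ + b·p₂ ≈ (0.419, -0.415, 0.808); φ = arcsin(p_z) ≈ 53.86°, λ = atan2(p_y, p_x) ≈ -44.71°.

≈ 54°N, 45°W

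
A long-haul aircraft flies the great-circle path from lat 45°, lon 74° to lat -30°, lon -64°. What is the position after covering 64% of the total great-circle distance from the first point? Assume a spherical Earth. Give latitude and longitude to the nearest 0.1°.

≈ lat 5.5°, lon -24.6°

Convert each endpoint to a unit vector on the sphere (x = cos φ cos λ, y = cos φ sin λ, z = sin φ).
The central angle between the endpoints is δ = arccos(p₁·p₂) ≈ 2.513 rad (144.0°).
Interpolate at f = 0.64 with slerp weights a = sin((1−f)δ)/sin δ ≈ 1.336, b = sin(fδ)/sin δ ≈ 1.699.
p = a·p₁ + b·p₂ ≈ (0.905, -0.414, 0.096); φ = arcsin(p_z) ≈ 5.49°, λ = atan2(p_y, p_x) ≈ -24.57°.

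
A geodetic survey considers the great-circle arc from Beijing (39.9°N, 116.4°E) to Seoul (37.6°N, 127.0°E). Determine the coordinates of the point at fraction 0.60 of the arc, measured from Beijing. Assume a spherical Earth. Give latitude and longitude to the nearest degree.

≈ 39°N, 123°E

The haversine formula gives a central angle δ ≈ 0.150 rad (8.6°) between the endpoints.
Interpolate at f = 0.60 with slerp weights a = sin((1−f)δ)/sin δ ≈ 0.401, b = sin(fδ)/sin δ ≈ 0.601.
p = a·p₁ + b·p₂ ≈ (-0.424, 0.656, 0.624); φ = arcsin(p_z) ≈ 38.63°, λ = atan2(p_y, p_x) ≈ 122.84°.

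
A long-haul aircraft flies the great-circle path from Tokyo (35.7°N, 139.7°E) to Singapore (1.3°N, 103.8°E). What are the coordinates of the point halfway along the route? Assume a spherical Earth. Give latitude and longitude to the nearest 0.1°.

Convert each endpoint to a unit vector on the sphere (x = cos φ cos λ, y = cos φ sin λ, z = sin φ).
The central angle between the endpoints is δ = arccos(p₁·p₂) ≈ 0.835 rad (47.9°).
Interpolate at f = 1/2 with slerp weights a = sin((1−f)δ)/sin δ ≈ 0.547, b = sin(fδ)/sin δ ≈ 0.547.
p = a·p₁ + b·p₂ ≈ (-0.469, 0.818, 0.332); φ = arcsin(p_z) ≈ 19.37°, λ = atan2(p_y, p_x) ≈ 119.83°.

≈ 19.4°N, 119.8°E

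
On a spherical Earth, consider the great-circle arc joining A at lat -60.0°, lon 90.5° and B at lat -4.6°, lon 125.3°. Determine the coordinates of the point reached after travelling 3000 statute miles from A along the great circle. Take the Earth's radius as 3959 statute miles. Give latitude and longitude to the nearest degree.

Write both endpoints as unit vectors p₁, p₂ with components (cos φ cos λ, cos φ sin λ, sin φ).
The central angle between the endpoints is δ = arccos(p₁·p₂) ≈ 1.072 rad (61.4°). The total great-circle distance is δ·R ≈ 1.072 × 3959 ≈ 4243 mi, so the target fraction is f = 3000/4243 ≈ 0.707.
Interpolate at f ≈ 0.707 with slerp weights a = sin((1−f)δ)/sin δ ≈ 0.352, b = sin(fδ)/sin δ ≈ 0.783.
p = a·p₁ + b·p₂ ≈ (-0.452, 0.813, -0.367); φ = arcsin(p_z) ≈ -21.55°, λ = atan2(p_y, p_x) ≈ 119.11°.

≈ lat -22°, lon 119°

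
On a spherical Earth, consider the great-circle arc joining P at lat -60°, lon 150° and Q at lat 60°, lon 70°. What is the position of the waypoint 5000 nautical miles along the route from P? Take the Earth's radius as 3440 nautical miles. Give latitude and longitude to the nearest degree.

The haversine formula gives a central angle δ ≈ 2.355 rad (135.0°) between the endpoints. The total great-circle distance is δ·R ≈ 2.355 × 3440 ≈ 8103 nmi, so the target fraction is f = 5000/8103 ≈ 0.617.
Interpolate at f ≈ 0.617 with slerp weights a = sin((1−f)δ)/sin δ ≈ 1.109, b = sin(fδ)/sin δ ≈ 1.403.
p = a·p₁ + b·p₂ ≈ (-0.240, 0.937, 0.255); φ = arcsin(p_z) ≈ 14.79°, λ = atan2(p_y, p_x) ≈ 104.38°.

≈ lat 15°, lon 104°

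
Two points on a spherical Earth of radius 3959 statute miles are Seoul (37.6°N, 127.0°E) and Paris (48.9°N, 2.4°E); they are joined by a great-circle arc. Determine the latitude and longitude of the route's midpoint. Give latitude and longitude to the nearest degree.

Write both endpoints as unit vectors p₁, p₂ with components (cos φ cos λ, cos φ sin λ, sin φ).
The central angle between the endpoints is δ = arccos(p₁·p₂) ≈ 1.406 rad (80.6°).
Interpolate at f = 1/2 with slerp weights a = sin((1−f)δ)/sin δ ≈ 0.655, b = sin(fδ)/sin δ ≈ 0.655.
p = a·p₁ + b·p₂ ≈ (0.118, 0.433, 0.894); φ = arcsin(p_z) ≈ 63.35°, λ = atan2(p_y, p_x) ≈ 74.75°.

≈ 63°N, 75°E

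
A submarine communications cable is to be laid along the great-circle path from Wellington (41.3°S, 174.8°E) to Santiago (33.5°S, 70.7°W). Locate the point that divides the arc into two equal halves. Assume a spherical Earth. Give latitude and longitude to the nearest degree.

Convert each endpoint to a unit vector on the sphere (x = cos φ cos λ, y = cos φ sin λ, z = sin φ).
The central angle between the endpoints is δ = arccos(p₁·p₂) ≈ 1.466 rad (84.0°).
Interpolate at f = 1/2 with slerp weights a = sin((1−f)δ)/sin δ ≈ 0.673, b = sin(fδ)/sin δ ≈ 0.673.
p = a·p₁ + b·p₂ ≈ (-0.318, -0.484, -0.815); φ = arcsin(p_z) ≈ -54.63°, λ = atan2(p_y, p_x) ≈ -123.32°.

≈ (55°S, 123°W)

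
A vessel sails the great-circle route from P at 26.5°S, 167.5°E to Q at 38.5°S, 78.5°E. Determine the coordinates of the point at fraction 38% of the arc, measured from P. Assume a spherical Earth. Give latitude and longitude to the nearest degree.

≈ 39°S, 138°E

Convert each endpoint to a unit vector on the sphere (x = cos φ cos λ, y = cos φ sin λ, z = sin φ).
The central angle between the endpoints is δ = arccos(p₁·p₂) ≈ 1.277 rad (73.1°).
Interpolate at f = 0.38 with slerp weights a = sin((1−f)δ)/sin δ ≈ 0.743, b = sin(fδ)/sin δ ≈ 0.487.
p = a·p₁ + b·p₂ ≈ (-0.573, 0.518, -0.635); φ = arcsin(p_z) ≈ -39.42°, λ = atan2(p_y, p_x) ≈ 137.93°.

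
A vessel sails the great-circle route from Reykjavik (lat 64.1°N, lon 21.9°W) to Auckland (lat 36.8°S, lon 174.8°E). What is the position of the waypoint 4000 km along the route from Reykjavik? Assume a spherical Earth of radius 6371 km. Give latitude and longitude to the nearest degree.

≈ lat 73°N, lon 134°W

From cos δ = sin φ₁ sin φ₂ + cos φ₁ cos φ₂ cos Δλ, the central angle is δ ≈ 2.634 rad (150.9°). The total great-circle distance is δ·R ≈ 2.634 × 6371 ≈ 16781 km, so the target fraction is f = 4000/16781 ≈ 0.238.
Interpolate at f ≈ 0.238 with slerp weights a = sin((1−f)δ)/sin δ ≈ 1.865, b = sin(fδ)/sin δ ≈ 1.208.
p = a·p₁ + b·p₂ ≈ (-0.208, -0.216, 0.954); φ = arcsin(p_z) ≈ 72.56°, λ = atan2(p_y, p_x) ≈ -133.84°.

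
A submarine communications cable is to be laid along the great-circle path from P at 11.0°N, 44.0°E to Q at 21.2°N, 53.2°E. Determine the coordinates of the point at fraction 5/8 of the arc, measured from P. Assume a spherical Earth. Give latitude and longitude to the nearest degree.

Convert each endpoint to a unit vector on the sphere (x = cos φ cos λ, y = cos φ sin λ, z = sin φ).
The central angle between the endpoints is δ = arccos(p₁·p₂) ≈ 0.235 rad (13.5°).
Interpolate at f = 5/8 with slerp weights a = sin((1−f)δ)/sin δ ≈ 0.378, b = sin(fδ)/sin δ ≈ 0.629.
p = a·p₁ + b·p₂ ≈ (0.618, 0.727, 0.299); φ = arcsin(p_z) ≈ 17.42°, λ = atan2(p_y, p_x) ≈ 49.64°.

≈ 17°N, 50°E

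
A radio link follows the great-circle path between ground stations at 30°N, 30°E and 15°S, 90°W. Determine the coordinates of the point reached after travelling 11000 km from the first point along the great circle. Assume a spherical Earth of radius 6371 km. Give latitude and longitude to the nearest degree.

From cos δ = sin φ₁ sin φ₂ + cos φ₁ cos φ₂ cos Δλ, the central angle is δ ≈ 2.150 rad (123.2°). The total great-circle distance is δ·R ≈ 2.150 × 6371 ≈ 13700 km, so the target fraction is f = 11000/13700 ≈ 0.803.
Interpolate at f ≈ 0.803 with slerp weights a = sin((1−f)δ)/sin δ ≈ 0.491, b = sin(fδ)/sin δ ≈ 1.181.
p = a·p₁ + b·p₂ ≈ (0.369, -0.928, -0.060); φ = arcsin(p_z) ≈ -3.43°, λ = atan2(p_y, p_x) ≈ -68.33°.

≈ 3°S, 68°W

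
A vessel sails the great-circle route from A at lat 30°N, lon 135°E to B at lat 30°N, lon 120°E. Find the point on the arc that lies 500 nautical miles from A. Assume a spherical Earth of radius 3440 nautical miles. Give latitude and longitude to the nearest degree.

From cos δ = sin φ₁ sin φ₂ + cos φ₁ cos φ₂ cos Δλ, the central angle is δ ≈ 0.227 rad (13.0°). The total great-circle distance is δ·R ≈ 0.227 × 3440 ≈ 779 nmi, so the target fraction is f = 500/779 ≈ 0.642.
Interpolate at f ≈ 0.642 with slerp weights a = sin((1−f)δ)/sin δ ≈ 0.361, b = sin(fδ)/sin δ ≈ 0.645.
p = a·p₁ + b·p₂ ≈ (-0.500, 0.705, 0.503); φ = arcsin(p_z) ≈ 30.20°, λ = atan2(p_y, p_x) ≈ 125.37°.

≈ lat 30°N, lon 125°E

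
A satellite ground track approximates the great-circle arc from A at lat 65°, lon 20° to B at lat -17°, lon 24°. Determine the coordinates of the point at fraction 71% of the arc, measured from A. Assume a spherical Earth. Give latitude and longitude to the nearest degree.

The haversine formula gives a central angle δ ≈ 1.432 rad (82.1°) between the endpoints.
Interpolate at f = 0.71 with slerp weights a = sin((1−f)δ)/sin δ ≈ 0.407, b = sin(fδ)/sin δ ≈ 0.859.
p = a·p₁ + b·p₂ ≈ (0.912, 0.393, 0.118); φ = arcsin(p_z) ≈ 6.79°, λ = atan2(p_y, p_x) ≈ 23.31°.

≈ lat 7°, lon 23°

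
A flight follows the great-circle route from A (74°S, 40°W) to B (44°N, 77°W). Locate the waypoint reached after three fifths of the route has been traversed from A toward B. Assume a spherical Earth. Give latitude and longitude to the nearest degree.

Convert each endpoint to a unit vector on the sphere (x = cos φ cos λ, y = cos φ sin λ, z = sin φ).
The central angle between the endpoints is δ = arccos(p₁·p₂) ≈ 2.105 rad (120.6°).
Interpolate at f = 3/5 with slerp weights a = sin((1−f)δ)/sin δ ≈ 0.867, b = sin(fδ)/sin δ ≈ 1.108.
p = a·p₁ + b·p₂ ≈ (0.362, -0.930, -0.064); φ = arcsin(p_z) ≈ -3.67°, λ = atan2(p_y, p_x) ≈ -68.71°.

≈ (4°S, 69°W)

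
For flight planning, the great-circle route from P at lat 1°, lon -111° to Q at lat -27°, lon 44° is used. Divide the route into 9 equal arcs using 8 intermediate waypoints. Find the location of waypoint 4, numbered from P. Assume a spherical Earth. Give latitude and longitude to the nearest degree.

Convert each endpoint to a unit vector on the sphere (x = cos φ cos λ, y = cos φ sin λ, z = sin φ).
The central angle between the endpoints is δ = arccos(p₁·p₂) ≈ 2.524 rad (144.6°).
Interpolate at f = 4/9 with slerp weights a = sin((1−f)δ)/sin δ ≈ 1.703, b = sin(fδ)/sin δ ≈ 1.556.
p = a·p₁ + b·p₂ ≈ (0.387, -0.626, -0.677); φ = arcsin(p_z) ≈ -42.58°, λ = atan2(p_y, p_x) ≈ -58.27°.

≈ lat -43°, lon -58°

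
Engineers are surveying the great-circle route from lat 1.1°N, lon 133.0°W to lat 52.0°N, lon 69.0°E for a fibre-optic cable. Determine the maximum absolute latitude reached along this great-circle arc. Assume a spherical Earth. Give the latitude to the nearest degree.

≈ 74°N

The great circle lies in the plane with unit normal n̂ = (p₁ × p₂)/|p₁ × p₂|.
Here n̂_z ≈ -0.277; the vertex latitude is φ_max = arccos|n̂_z| ≈ 73.9°.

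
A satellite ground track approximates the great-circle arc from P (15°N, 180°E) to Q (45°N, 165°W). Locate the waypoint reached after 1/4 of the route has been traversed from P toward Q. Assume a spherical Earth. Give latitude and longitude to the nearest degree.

≈ (23°N, 177°W)

From cos δ = sin φ₁ sin φ₂ + cos φ₁ cos φ₂ cos Δλ, the central angle is δ ≈ 0.568 rad (32.6°).
Interpolate at f = 1/4 with slerp weights a = sin((1−f)δ)/sin δ ≈ 0.768, b = sin(fδ)/sin δ ≈ 0.263.
p = a·p₁ + b·p₂ ≈ (-0.922, -0.048, 0.385); φ = arcsin(p_z) ≈ 22.64°, λ = atan2(p_y, p_x) ≈ -177.01°.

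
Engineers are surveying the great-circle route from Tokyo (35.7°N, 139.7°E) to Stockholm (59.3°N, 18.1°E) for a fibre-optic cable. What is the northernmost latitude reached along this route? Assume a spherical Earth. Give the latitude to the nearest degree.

≈ 68°N

The great circle lies in the plane with unit normal n̂ = (p₁ × p₂)/|p₁ × p₂|.
Here n̂_z ≈ -0.368; the vertex latitude is φ_max = arccos|n̂_z| ≈ 68.4°.
Check via Clairaut: cos φ_max = |cos φ₁| · sin C = cos(35.7°)·sin(27.0°) ≈ 0.368, again giving ≈ 68.4°.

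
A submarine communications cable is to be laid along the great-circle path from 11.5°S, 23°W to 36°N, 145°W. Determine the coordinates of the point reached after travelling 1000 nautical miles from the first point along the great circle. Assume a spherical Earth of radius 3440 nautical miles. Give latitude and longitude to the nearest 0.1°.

Convert each endpoint to a unit vector on the sphere (x = cos φ cos λ, y = cos φ sin λ, z = sin φ).
The central angle between the endpoints is δ = arccos(p₁·p₂) ≈ 2.138 rad (122.5°). The total great-circle distance is δ·R ≈ 2.138 × 3440 ≈ 7355 nmi, so the target fraction is f = 1000/7355 ≈ 0.136.
Interpolate at f ≈ 0.136 with slerp weights a = sin((1−f)δ)/sin δ ≈ 1.141, b = sin(fδ)/sin δ ≈ 0.340.
p = a·p₁ + b·p₂ ≈ (0.804, -0.594, -0.028); φ = arcsin(p_z) ≈ -1.58°, λ = atan2(p_y, p_x) ≈ -36.49°.

≈ 1.6°S, 36.5°W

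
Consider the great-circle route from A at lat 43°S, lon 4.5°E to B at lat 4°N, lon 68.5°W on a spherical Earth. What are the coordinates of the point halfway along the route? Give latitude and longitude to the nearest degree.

≈ lat 24°S, lon 38°W

Convert each endpoint to a unit vector on the sphere (x = cos φ cos λ, y = cos φ sin λ, z = sin φ).
The central angle between the endpoints is δ = arccos(p₁·p₂) ≈ 1.404 rad (80.5°).
Interpolate at f = 1/2 with slerp weights a = sin((1−f)δ)/sin δ ≈ 0.655, b = sin(fδ)/sin δ ≈ 0.655.
p = a·p₁ + b·p₂ ≈ (0.717, -0.570, -0.401); φ = arcsin(p_z) ≈ -23.64°, λ = atan2(p_y, p_x) ≈ -38.50°.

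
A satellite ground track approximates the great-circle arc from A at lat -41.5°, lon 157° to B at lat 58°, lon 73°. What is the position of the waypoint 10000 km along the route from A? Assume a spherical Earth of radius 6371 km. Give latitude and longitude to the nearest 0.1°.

Write both endpoints as unit vectors p₁, p₂ with components (cos φ cos λ, cos φ sin λ, sin φ).
The central angle between the endpoints is δ = arccos(p₁·p₂) ≈ 2.118 rad (121.4°). The total great-circle distance is δ·R ≈ 2.118 × 6371 ≈ 13495 km, so the target fraction is f = 10000/13495 ≈ 0.741.
Interpolate at f ≈ 0.741 with slerp weights a = sin((1−f)δ)/sin δ ≈ 0.611, b = sin(fδ)/sin δ ≈ 1.171.
p = a·p₁ + b·p₂ ≈ (-0.240, 0.772, 0.589); φ = arcsin(p_z) ≈ 36.05°, λ = atan2(p_y, p_x) ≈ 107.24°.

≈ lat 36.1°, lon 107.2°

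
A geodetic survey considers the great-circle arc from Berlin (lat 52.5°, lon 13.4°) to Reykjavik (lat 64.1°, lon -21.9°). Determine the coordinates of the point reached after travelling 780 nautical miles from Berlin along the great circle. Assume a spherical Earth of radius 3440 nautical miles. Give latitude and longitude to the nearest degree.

≈ lat 61°, lon -5°

Write both endpoints as unit vectors p₁, p₂ with components (cos φ cos λ, cos φ sin λ, sin φ).
The central angle between the endpoints is δ = arccos(p₁·p₂) ≈ 0.375 rad (21.5°). The total great-circle distance is δ·R ≈ 0.375 × 3440 ≈ 1288 nmi, so the target fraction is f = 780/1288 ≈ 0.605.
Interpolate at f ≈ 0.605 with slerp weights a = sin((1−f)δ)/sin δ ≈ 0.402, b = sin(fδ)/sin δ ≈ 0.615.
p = a·p₁ + b·p₂ ≈ (0.487, -0.043, 0.872); φ = arcsin(p_z) ≈ 60.70°, λ = atan2(p_y, p_x) ≈ -5.08°.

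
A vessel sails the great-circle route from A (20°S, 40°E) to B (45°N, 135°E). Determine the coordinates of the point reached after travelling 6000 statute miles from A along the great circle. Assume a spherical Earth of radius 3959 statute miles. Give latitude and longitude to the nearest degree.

Convert each endpoint to a unit vector on the sphere (x = cos φ cos λ, y = cos φ sin λ, z = sin φ).
The central angle between the endpoints is δ = arccos(p₁·p₂) ≈ 1.875 rad (107.4°). The total great-circle distance is δ·R ≈ 1.875 × 3959 ≈ 7424 mi, so the target fraction is f = 6000/7424 ≈ 0.808.
Interpolate at f ≈ 0.808 with slerp weights a = sin((1−f)δ)/sin δ ≈ 0.369, b = sin(fδ)/sin δ ≈ 1.047.
p = a·p₁ + b·p₂ ≈ (-0.258, 0.746, 0.614); φ = arcsin(p_z) ≈ 37.87°, λ = atan2(p_y, p_x) ≈ 109.05°.

≈ (38°N, 109°E)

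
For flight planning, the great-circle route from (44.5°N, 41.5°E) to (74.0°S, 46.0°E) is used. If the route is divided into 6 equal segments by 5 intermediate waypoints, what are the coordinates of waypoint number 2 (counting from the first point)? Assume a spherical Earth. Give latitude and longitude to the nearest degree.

≈ (5°N, 42°E)

From cos δ = sin φ₁ sin φ₂ + cos φ₁ cos φ₂ cos Δλ, the central angle is δ ≈ 2.069 rad (118.5°).
Interpolate at f = 2/6 with slerp weights a = sin((1−f)δ)/sin δ ≈ 1.118, b = sin(fδ)/sin δ ≈ 0.724.
p = a·p₁ + b·p₂ ≈ (0.736, 0.672, 0.087); φ = arcsin(p_z) ≈ 4.99°, λ = atan2(p_y, p_x) ≈ 42.40°.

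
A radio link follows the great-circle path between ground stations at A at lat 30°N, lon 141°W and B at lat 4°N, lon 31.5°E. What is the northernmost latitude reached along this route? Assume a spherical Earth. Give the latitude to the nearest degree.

The great circle lies in the plane with unit normal n̂ = (p₁ × p₂)/|p₁ × p₂|.
Here n̂_z ≈ +0.198; the vertex latitude is φ_max = arccos|n̂_z| ≈ 78.6°.

≈ 79°N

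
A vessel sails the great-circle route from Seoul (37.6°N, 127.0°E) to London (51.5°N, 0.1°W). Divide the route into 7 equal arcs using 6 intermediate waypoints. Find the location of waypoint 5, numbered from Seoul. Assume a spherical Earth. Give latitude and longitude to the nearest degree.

Write both endpoints as unit vectors p₁, p₂ with components (cos φ cos λ, cos φ sin λ, sin φ).
The central angle between the endpoints is δ = arccos(p₁·p₂) ≈ 1.390 rad (79.6°).
Interpolate at f = 5/7 with slerp weights a = sin((1−f)δ)/sin δ ≈ 0.393, b = sin(fδ)/sin δ ≈ 0.851.
p = a·p₁ + b·p₂ ≈ (0.343, 0.248, 0.906); φ = arcsin(p_z) ≈ 64.99°, λ = atan2(p_y, p_x) ≈ 35.89°.

≈ 65°N, 36°E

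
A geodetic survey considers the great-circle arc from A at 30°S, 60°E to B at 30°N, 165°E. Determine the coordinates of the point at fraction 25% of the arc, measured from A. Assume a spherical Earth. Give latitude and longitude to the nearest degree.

≈ 17°S, 88°E

Convert each endpoint to a unit vector on the sphere (x = cos φ cos λ, y = cos φ sin λ, z = sin φ).
The central angle between the endpoints is δ = arccos(p₁·p₂) ≈ 2.031 rad (116.4°).
Interpolate at f = 0.25 with slerp weights a = sin((1−f)δ)/sin δ ≈ 1.115, b = sin(fδ)/sin δ ≈ 0.543.
p = a·p₁ + b·p₂ ≈ (0.029, 0.958, -0.286); φ = arcsin(p_z) ≈ -16.62°, λ = atan2(p_y, p_x) ≈ 88.28°.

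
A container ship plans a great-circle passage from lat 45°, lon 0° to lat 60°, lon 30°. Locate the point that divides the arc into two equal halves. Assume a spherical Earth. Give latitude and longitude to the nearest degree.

From cos δ = sin φ₁ sin φ₂ + cos φ₁ cos φ₂ cos Δλ, the central angle is δ ≈ 0.406 rad (23.3°).
Interpolate at f = 1/2 with slerp weights a = sin((1−f)δ)/sin δ ≈ 0.511, b = sin(fδ)/sin δ ≈ 0.511.
p = a·p₁ + b·p₂ ≈ (0.582, 0.128, 0.803); φ = arcsin(p_z) ≈ 53.43°, λ = atan2(p_y, p_x) ≈ 12.37°.

≈ lat 53°, lon 12°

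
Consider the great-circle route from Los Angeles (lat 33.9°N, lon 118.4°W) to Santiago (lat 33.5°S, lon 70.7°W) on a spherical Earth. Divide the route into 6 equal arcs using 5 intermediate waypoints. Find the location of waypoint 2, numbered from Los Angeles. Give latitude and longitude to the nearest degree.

≈ lat 12°N, lon 102°W

Write both endpoints as unit vectors p₁, p₂ with components (cos φ cos λ, cos φ sin λ, sin φ).
The central angle between the endpoints is δ = arccos(p₁·p₂) ≈ 1.412 rad (80.9°).
Interpolate at f = 2/6 with slerp weights a = sin((1−f)δ)/sin δ ≈ 0.819, b = sin(fδ)/sin δ ≈ 0.459.
p = a·p₁ + b·p₂ ≈ (-0.197, -0.959, 0.203); φ = arcsin(p_z) ≈ 11.72°, λ = atan2(p_y, p_x) ≈ -101.58°.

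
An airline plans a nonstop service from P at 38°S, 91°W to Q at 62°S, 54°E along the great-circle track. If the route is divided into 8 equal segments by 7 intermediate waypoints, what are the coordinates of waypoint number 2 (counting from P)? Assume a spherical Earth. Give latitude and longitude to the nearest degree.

≈ 56°S, 82°W

Convert each endpoint to a unit vector on the sphere (x = cos φ cos λ, y = cos φ sin λ, z = sin φ).
The central angle between the endpoints is δ = arccos(p₁·p₂) ≈ 1.328 rad (76.1°).
Interpolate at f = 2/8 with slerp weights a = sin((1−f)δ)/sin δ ≈ 0.865, b = sin(fδ)/sin δ ≈ 0.336.
p = a·p₁ + b·p₂ ≈ (0.081, -0.554, -0.829); φ = arcsin(p_z) ≈ -55.97°, λ = atan2(p_y, p_x) ≈ -81.70°.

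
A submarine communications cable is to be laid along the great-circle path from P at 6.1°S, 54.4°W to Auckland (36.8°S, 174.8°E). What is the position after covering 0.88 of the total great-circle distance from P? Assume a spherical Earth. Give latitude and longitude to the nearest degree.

From cos δ = sin φ₁ sin φ₂ + cos φ₁ cos φ₂ cos Δλ, the central angle is δ ≈ 2.045 rad (117.2°).
Interpolate at f = 0.88 with slerp weights a = sin((1−f)δ)/sin δ ≈ 0.273, b = sin(fδ)/sin δ ≈ 1.095.
p = a·p₁ + b·p₂ ≈ (-0.715, -0.141, -0.685); φ = arcsin(p_z) ≈ -43.22°, λ = atan2(p_y, p_x) ≈ -168.82°.

≈ 43°S, 169°W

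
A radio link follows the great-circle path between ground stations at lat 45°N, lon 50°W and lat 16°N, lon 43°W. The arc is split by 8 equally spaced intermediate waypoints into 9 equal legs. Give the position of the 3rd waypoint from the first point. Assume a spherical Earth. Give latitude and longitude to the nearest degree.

The haversine formula gives a central angle δ ≈ 0.516 rad (29.6°) between the endpoints.
Interpolate at f = 3/9 with slerp weights a = sin((1−f)δ)/sin δ ≈ 0.684, b = sin(fδ)/sin δ ≈ 0.347.
p = a·p₁ + b·p₂ ≈ (0.555, -0.598, 0.579); φ = arcsin(p_z) ≈ 35.38°, λ = atan2(p_y, p_x) ≈ -47.14°.

≈ lat 35°N, lon 47°W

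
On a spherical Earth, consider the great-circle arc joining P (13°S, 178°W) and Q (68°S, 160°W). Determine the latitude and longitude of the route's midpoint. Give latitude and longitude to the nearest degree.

≈ (41°S, 173°W)

Convert each endpoint to a unit vector on the sphere (x = cos φ cos λ, y = cos φ sin λ, z = sin φ).
The central angle between the endpoints is δ = arccos(p₁·p₂) ≈ 0.982 rad (56.2°).
Interpolate at f = 1/2 with slerp weights a = sin((1−f)δ)/sin δ ≈ 0.567, b = sin(fδ)/sin δ ≈ 0.567.
p = a·p₁ + b·p₂ ≈ (-0.752, -0.092, -0.653); φ = arcsin(p_z) ≈ -40.78°, λ = atan2(p_y, p_x) ≈ -173.03°.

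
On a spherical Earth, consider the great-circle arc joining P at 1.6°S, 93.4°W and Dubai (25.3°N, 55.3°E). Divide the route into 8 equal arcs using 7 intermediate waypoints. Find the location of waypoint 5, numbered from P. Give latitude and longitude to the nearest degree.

The haversine formula gives a central angle δ ≈ 2.472 rad (141.6°) between the endpoints.
Interpolate at f = 5/8 with slerp weights a = sin((1−f)δ)/sin δ ≈ 1.289, b = sin(fδ)/sin δ ≈ 1.611.
p = a·p₁ + b·p₂ ≈ (0.753, -0.089, 0.652); φ = arcsin(p_z) ≈ 40.72°, λ = atan2(p_y, p_x) ≈ -6.73°.

≈ 41°N, 7°W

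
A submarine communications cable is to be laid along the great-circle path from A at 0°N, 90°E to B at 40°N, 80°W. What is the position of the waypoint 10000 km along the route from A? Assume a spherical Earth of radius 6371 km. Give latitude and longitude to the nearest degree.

Write both endpoints as unit vectors p₁, p₂ with components (cos φ cos λ, cos φ sin λ, sin φ).
The central angle between the endpoints is δ = arccos(p₁·p₂) ≈ 2.426 rad (139.0°). The total great-circle distance is δ·R ≈ 2.426 × 6371 ≈ 15453 km, so the target fraction is f = 10000/15453 ≈ 0.647.
Interpolate at f ≈ 0.647 with slerp weights a = sin((1−f)δ)/sin δ ≈ 1.150, b = sin(fδ)/sin δ ≈ 1.523.
p = a·p₁ + b·p₂ ≈ (0.203, 0.001, 0.979); φ = arcsin(p_z) ≈ 78.31°, λ = atan2(p_y, p_x) ≈ 0.33°.

≈ 78°N, 0°E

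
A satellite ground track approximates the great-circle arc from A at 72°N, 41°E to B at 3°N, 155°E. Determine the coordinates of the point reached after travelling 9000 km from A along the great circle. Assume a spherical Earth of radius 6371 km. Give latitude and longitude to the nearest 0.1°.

From cos δ = sin φ₁ sin φ₂ + cos φ₁ cos φ₂ cos Δλ, the central angle is δ ≈ 1.647 rad (94.3°). The total great-circle distance is δ·R ≈ 1.647 × 6371 ≈ 10491 km, so the target fraction is f = 9000/10491 ≈ 0.858.
Interpolate at f ≈ 0.858 with slerp weights a = sin((1−f)δ)/sin δ ≈ 0.232, b = sin(fδ)/sin δ ≈ 0.990.
p = a·p₁ + b·p₂ ≈ (-0.842, 0.465, 0.273); φ = arcsin(p_z) ≈ 15.84°, λ = atan2(p_y, p_x) ≈ 151.09°.

≈ 15.8°N, 151.1°E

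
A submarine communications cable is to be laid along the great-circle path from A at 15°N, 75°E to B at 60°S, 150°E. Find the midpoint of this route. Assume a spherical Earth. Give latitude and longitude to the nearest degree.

Convert each endpoint to a unit vector on the sphere (x = cos φ cos λ, y = cos φ sin λ, z = sin φ).
The central angle between the endpoints is δ = arccos(p₁·p₂) ≈ 1.670 rad (95.7°).
Interpolate at f = 1/2 with slerp weights a = sin((1−f)δ)/sin δ ≈ 0.745, b = sin(fδ)/sin δ ≈ 0.745.
p = a·p₁ + b·p₂ ≈ (-0.136, 0.881, -0.452); φ = arcsin(p_z) ≈ -26.90°, λ = atan2(p_y, p_x) ≈ 98.79°.

≈ 27°S, 99°E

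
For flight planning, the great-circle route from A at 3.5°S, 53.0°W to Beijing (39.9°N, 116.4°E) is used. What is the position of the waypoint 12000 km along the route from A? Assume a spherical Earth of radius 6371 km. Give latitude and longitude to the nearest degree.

≈ 71°N, 86°E

Write both endpoints as unit vectors p₁, p₂ with components (cos φ cos λ, cos φ sin λ, sin φ).
The central angle between the endpoints is δ = arccos(p₁·p₂) ≈ 2.485 rad (142.4°). The total great-circle distance is δ·R ≈ 2.485 × 6371 ≈ 15829 km, so the target fraction is f = 12000/15829 ≈ 0.758.
Interpolate at f ≈ 0.758 with slerp weights a = sin((1−f)δ)/sin δ ≈ 0.926, b = sin(fδ)/sin δ ≈ 1.558.
p = a·p₁ + b·p₂ ≈ (0.025, 0.332, 0.943); φ = arcsin(p_z) ≈ 70.53°, λ = atan2(p_y, p_x) ≈ 85.74°.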